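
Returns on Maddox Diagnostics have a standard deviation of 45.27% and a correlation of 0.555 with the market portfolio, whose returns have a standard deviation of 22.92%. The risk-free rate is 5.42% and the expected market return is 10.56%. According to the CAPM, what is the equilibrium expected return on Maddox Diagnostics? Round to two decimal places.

11.05%

β = ρ × σ_i / σ_m = 0.555 × 45.27% / 22.92% = 1.0962
MRP = 10.56% − 5.42% = 5.14%
E(R) = 5.42% + 1.0962 × 5.14% = 11.05%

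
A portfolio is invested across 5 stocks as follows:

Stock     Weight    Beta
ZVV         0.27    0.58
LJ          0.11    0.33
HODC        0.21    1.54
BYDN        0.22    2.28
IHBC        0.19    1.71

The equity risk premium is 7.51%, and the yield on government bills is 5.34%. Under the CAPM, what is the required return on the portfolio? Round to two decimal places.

β_P = Σ w_i β_i = 0.27×0.58 + 0.11×0.33 + 0.21×1.54 + 0.22×2.28 + 0.19×1.71 = 1.3428
E(R_P) = R_f + β_P × MRP = 5.34% + 1.3428 × 7.51% = 15.42%

15.42%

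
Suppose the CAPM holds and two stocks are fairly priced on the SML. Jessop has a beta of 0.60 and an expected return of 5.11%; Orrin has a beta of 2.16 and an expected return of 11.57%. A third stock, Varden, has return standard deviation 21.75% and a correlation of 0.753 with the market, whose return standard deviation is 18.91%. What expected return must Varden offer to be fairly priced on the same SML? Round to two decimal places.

MRP = (11.57% − 5.11%) / (2.16 − 0.60) = 4.1410%
R_f = 5.11% − 0.60 × 4.1410% = 2.6254%
β_Varden = ρ·σ_i/σ_m = 0.753 × 21.75 / 18.91 = 0.8661
E(R_Varden) = R_f + β × MRP = 2.6254% + 0.8661 × 4.1410% = 6.21%

6.21%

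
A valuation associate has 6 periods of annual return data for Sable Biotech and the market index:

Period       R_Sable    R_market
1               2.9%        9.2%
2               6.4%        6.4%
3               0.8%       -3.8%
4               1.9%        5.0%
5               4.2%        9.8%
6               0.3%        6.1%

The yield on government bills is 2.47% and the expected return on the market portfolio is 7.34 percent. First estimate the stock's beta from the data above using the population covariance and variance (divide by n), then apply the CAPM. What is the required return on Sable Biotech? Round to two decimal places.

3.57%

Mean R_i = (2.9 + 6.4 + 0.8 + 1.9 + 4.2 + 0.3) / 6 = 2.7500%
Mean R_m = (9.2 + 6.4 − 3.8 + 5.0 + 9.8 + 6.1) / 6 = 5.4500%
Σ(R_i − R̄_i)(R_m − R̄_m) = 27.1650  ⇒  Cov = 27.1650 / 6 = 4.5275
Σ(R_m − R̄_m)² = 120.0750  ⇒  Var(R_m) = 120.0750 / 6 = 20.0125
β = Cov / Var(R_m) = 4.5275 / 20.0125 = 0.2262
MRP = 7.34% − 2.47% = 4.87%
E(R) = R_f + β × MRP = 2.47% + 0.2262 × 4.87% = 3.57%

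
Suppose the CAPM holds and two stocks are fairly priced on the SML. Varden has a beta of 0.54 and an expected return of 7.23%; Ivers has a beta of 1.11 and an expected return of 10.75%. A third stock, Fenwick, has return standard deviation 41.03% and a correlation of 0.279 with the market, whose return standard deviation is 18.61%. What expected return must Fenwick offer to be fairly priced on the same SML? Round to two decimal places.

MRP = (10.75% − 7.23%) / (1.11 − 0.54) = 6.1754%
R_f = 7.23% − 0.54 × 6.1754% = 3.8953%
β_Fenwick = ρ·σ_i/σ_m = 0.279 × 41.03 / 18.61 = 0.6151
E(R_Fenwick) = R_f + β × MRP = 3.8953% + 0.6151 × 6.1754% = 7.69%

7.69%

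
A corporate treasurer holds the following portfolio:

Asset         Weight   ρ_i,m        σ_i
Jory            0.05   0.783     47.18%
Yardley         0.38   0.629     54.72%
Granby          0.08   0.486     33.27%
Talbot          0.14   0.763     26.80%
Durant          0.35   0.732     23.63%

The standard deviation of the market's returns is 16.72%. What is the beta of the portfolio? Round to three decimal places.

β_Jory = 0.783 × 47.18% / 16.72% = 2.2094
β_Yardley = 0.629 × 54.72% / 16.72% = 2.0585
β_Granby = 0.486 × 33.27% / 16.72% = 0.9671
β_Talbot = 0.763 × 26.80% / 16.72% = 1.2230
β_Durant = 0.732 × 23.63% / 16.72% = 1.0345
β_P = Σ w_i β_i = 0.05×2.2094 + 0.38×2.0585 + 0.08×0.9671 + 0.14×1.2230 + 0.35×1.0345 = 1.5034

1.503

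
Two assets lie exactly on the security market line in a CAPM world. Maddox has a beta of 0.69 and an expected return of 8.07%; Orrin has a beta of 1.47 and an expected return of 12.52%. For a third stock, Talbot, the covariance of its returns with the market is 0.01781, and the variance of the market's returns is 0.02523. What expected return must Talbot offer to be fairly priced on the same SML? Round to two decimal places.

8.16%

MRP = (12.52% − 8.07%) / (1.47 − 0.69) = 5.7051%
R_f = 8.07% − 0.69 × 5.7051% = 4.1335%
β_Talbot = Cov / Var(R_m) = 0.01781 / 0.02523 = 0.7059
E(R_Talbot) = R_f + β × MRP = 4.1335% + 0.7059 × 5.7051% = 8.16%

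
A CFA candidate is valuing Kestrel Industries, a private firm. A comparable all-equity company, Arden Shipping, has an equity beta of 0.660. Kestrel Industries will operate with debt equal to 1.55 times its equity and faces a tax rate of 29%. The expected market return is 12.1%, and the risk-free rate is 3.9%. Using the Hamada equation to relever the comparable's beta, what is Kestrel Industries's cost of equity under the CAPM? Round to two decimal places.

β_L = β_U × [1 + (1 − t)(D/E)] = 0.660 × [1 + (1 − 0.29) × 1.55]
    = 0.660 × [1 + 0.71 × 1.55] = 0.660 × 2.1005 = 1.3863
MRP = 12.1% − 3.9% = 8.20%
E(R) = R_f + β_L × MRP = 3.9% + 1.3863 × 8.2% = 15.27%

15.27%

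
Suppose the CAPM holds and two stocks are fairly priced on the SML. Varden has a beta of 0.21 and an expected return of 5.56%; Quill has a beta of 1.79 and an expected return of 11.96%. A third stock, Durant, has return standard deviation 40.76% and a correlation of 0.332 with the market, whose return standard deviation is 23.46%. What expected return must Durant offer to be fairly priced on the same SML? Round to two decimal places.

MRP = (11.96% − 5.56%) / (1.79 − 0.21) = 4.0506%
R_f = 5.56% − 0.21 × 4.0506% = 4.7094%
β_Durant = ρ·σ_i/σ_m = 0.332 × 40.76 / 23.46 = 0.5768
E(R_Durant) = R_f + β × MRP = 4.7094% + 0.5768 × 4.0506% = 7.05%

7.05%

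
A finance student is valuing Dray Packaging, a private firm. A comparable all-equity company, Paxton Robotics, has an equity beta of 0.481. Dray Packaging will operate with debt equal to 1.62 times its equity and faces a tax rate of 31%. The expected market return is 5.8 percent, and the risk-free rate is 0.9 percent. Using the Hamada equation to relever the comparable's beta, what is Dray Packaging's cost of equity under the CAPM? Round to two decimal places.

5.89%

β_L = β_U × [1 + (1 − t)(D/E)] = 0.481 × [1 + (1 − 0.31) × 1.62]
    = 0.481 × [1 + 0.69 × 1.62] = 0.481 × 2.1178 = 1.0187
MRP = 5.8% − 0.9% = 4.90%
E(R) = R_f + β_L × MRP = 0.9% + 1.0187 × 4.9% = 5.89%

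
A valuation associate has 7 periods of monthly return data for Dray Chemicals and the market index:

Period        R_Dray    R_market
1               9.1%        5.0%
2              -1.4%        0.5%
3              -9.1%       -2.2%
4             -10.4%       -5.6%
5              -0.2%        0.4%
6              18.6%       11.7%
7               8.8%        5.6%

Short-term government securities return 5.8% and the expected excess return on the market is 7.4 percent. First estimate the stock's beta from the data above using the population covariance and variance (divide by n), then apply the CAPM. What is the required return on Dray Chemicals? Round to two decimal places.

Mean R_i = (9.1 − 1.4 − 9.1 − 10.4 − 0.2 + 18.6 + 8.8) / 7 = 2.2000%
Mean R_m = (5.0 + 0.5 − 2.2 − 5.6 + 0.4 + 11.7 + 5.6) / 7 = 2.2000%
Σ(R_i − R̄_i)(R_m − R̄_m) = 356.0000  ⇒  Cov = 356.0000 / 7 = 50.8571
Σ(R_m − R̄_m)² = 195.9800  ⇒  Var(R_m) = 195.9800 / 7 = 27.9971
β = Cov / Var(R_m) = 50.8571 / 27.9971 = 1.8165
E(R) = R_f + β × MRP = 5.8% + 1.8165 × 7.4% = 19.24%

19.24%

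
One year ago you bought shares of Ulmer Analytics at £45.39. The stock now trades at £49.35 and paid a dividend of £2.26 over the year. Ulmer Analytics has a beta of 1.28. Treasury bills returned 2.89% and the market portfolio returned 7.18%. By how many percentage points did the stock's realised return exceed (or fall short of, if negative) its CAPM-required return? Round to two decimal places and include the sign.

Realised HPR = (P1 + D1 − P0) / P0 = (49.35 + 2.26 − 45.39) / 45.39 = 6.22 / 45.39 = 13.7035%
MRP = 7.18% − 2.89% = 4.29%
CAPM required = R_f + β·MRP = 2.89% + 1.28 × 4.29% = 8.3812%
α = realised − required = 13.7035% − 8.3812% = +5.32%

+5.32%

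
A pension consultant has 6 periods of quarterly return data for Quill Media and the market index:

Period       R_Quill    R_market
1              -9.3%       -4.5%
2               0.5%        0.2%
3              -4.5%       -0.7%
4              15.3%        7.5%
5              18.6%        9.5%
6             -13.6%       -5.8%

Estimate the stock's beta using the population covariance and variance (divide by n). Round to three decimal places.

2.099

Mean R_i = (-9.3 + 0.5 − 4.5 + 15.3 + 18.6 − 13.6) / 6 = 1.1667%
Mean R_m = (-4.5 + 0.2 − 0.7 + 7.5 + 9.5 − 5.8) / 6 = 1.0333%
Σ(R_i − R̄_i)(R_m − R̄_m) = 408.1967  ⇒  Cov = 408.1967 / 6 = 68.0328
Σ(R_m − R̄_m)² = 194.5133  ⇒  Var(R_m) = 194.5133 / 6 = 32.4189
β = Cov / Var(R_m) = 68.0328 / 32.4189 = 2.0986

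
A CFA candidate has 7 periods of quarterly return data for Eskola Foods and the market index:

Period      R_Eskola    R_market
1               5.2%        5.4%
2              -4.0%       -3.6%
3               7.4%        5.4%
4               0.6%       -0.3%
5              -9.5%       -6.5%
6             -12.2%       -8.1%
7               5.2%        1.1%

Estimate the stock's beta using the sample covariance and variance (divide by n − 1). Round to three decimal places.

Mean R_i = (5.2 − 4.0 + 7.4 + 0.6 − 9.5 − 12.2 + 5.2) / 7 = -1.0429%
Mean R_m = (5.4 − 3.6 + 5.4 − 0.3 − 6.5 − 8.1 + 1.1) / 7 = -0.9429%
Σ(R_i − R̄_i)(R_m − R̄_m) = 241.6671  ⇒  Cov = 241.6671 / 6 = 40.2779
Σ(R_m − R̄_m)² = 174.2171  ⇒  Var(R_m) = 174.2171 / 6 = 29.0362
β = Cov / Var(R_m) = 40.2779 / 29.0362 = 1.3872

1.387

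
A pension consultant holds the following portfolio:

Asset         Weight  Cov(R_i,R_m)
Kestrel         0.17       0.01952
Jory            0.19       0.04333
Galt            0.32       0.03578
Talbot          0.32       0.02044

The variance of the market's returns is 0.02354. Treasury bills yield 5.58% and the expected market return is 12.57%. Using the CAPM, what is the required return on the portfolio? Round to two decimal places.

14.35%

β_Kestrel = 0.01952 / 0.02354 = 0.8292
β_Jory = 0.04333 / 0.02354 = 1.8407
β_Galt = 0.03578 / 0.02354 = 1.5200
β_Talbot = 0.02044 / 0.02354 = 0.8683
β_P = Σ w_i β_i = 0.17×0.8292 + 0.19×1.8407 + 0.32×1.5200 + 0.32×0.8683 = 1.2550
MRP = 12.57% − 5.58% = 6.99%
E(R_P) = R_f + β_P × MRP = 5.58% + 1.2550 × 6.99% = 14.35%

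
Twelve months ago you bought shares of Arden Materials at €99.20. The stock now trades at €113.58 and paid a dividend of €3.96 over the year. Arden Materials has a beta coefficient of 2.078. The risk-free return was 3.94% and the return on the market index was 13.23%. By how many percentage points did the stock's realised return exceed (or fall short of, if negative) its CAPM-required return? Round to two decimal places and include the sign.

-4.76%

Realised HPR = (P1 + D1 − P0) / P0 = (113.58 + 3.96 − 99.20) / 99.20 = 18.34 / 99.20 = 18.4879%
MRP = 13.23% − 3.94% = 9.29%
CAPM required = R_f + β·MRP = 3.94% + 2.078 × 9.29% = 23.24462%
α = realised − required = 18.4879% − 23.24462% = -4.76%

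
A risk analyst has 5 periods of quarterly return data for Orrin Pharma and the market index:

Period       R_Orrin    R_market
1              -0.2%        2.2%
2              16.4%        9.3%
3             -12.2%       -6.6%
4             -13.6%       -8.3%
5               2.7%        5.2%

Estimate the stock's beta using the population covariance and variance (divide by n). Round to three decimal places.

Mean R_i = (-0.2 + 16.4 − 12.2 − 13.6 + 2.7) / 5 = -1.3800%
Mean R_m = (2.2 + 9.3 − 6.6 − 8.3 + 5.2) / 5 = 0.3600%
Σ(R_i − R̄_i)(R_m − R̄_m) = 362.0040  ⇒  Cov = 362.0040 / 5 = 72.4008
Σ(R_m − R̄_m)² = 230.1720  ⇒  Var(R_m) = 230.1720 / 5 = 46.0344
β = Cov / Var(R_m) = 72.4008 / 46.0344 = 1.5728

1.573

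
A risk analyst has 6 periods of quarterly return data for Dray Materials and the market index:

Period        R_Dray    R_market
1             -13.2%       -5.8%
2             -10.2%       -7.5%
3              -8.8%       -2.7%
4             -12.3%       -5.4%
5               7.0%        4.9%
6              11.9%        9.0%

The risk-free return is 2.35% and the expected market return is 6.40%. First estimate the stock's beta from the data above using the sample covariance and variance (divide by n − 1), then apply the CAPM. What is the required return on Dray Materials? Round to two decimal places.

Mean R_i = (-13.2 − 10.2 − 8.8 − 12.3 + 7.0 + 11.9) / 6 = -4.2667%
Mean R_m = (-5.8 − 7.5 − 2.7 − 5.4 + 4.9 + 9.0) / 6 = -1.2500%
Σ(R_i − R̄_i)(R_m − R̄_m) = 352.6400  ⇒  Cov = 352.6400 / 5 = 70.5280
Σ(R_m − R̄_m)² = 221.9750  ⇒  Var(R_m) = 221.9750 / 5 = 44.3950
β = Cov / Var(R_m) = 70.5280 / 44.3950 = 1.5886
MRP = 6.40% − 2.35% = 4.05%
E(R) = R_f + β × MRP = 2.35% + 1.5886 × 4.05% = 8.78%

8.78%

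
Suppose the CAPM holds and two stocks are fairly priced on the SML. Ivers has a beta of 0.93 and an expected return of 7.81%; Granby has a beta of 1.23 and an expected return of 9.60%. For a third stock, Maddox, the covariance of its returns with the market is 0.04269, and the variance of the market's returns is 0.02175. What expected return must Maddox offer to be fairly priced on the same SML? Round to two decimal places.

MRP = (9.60% − 7.81%) / (1.23 − 0.93) = 5.9667%
R_f = 7.81% − 0.93 × 5.9667% = 2.2610%
β_Maddox = Cov / Var(R_m) = 0.04269 / 0.02175 = 1.9628
E(R_Maddox) = R_f + β × MRP = 2.2610% + 1.9628 × 5.9667% = 13.97%

13.97%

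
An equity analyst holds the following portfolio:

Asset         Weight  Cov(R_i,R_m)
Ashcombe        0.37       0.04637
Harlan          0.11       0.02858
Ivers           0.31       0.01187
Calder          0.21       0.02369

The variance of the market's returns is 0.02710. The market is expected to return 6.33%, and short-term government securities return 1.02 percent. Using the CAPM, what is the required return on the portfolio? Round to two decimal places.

β_Ashcombe = 0.04637 / 0.02710 = 1.7111
β_Harlan = 0.02858 / 0.02710 = 1.0546
β_Ivers = 0.01187 / 0.02710 = 0.4380
β_Calder = 0.02369 / 0.02710 = 0.8742
β_P = Σ w_i β_i = 0.37×1.7111 + 0.11×1.0546 + 0.31×0.4380 + 0.21×0.8742 = 1.0685
MRP = 6.33% − 1.02% = 5.31%
E(R_P) = R_f + β_P × MRP = 1.02% + 1.0685 × 5.31% = 6.69%

6.69%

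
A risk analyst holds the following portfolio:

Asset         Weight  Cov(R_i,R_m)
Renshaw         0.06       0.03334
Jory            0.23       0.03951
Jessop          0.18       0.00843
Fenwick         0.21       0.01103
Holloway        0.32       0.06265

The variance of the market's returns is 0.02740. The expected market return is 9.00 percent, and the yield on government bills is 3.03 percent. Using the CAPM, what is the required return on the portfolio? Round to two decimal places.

β_Renshaw = 0.03334 / 0.02740 = 1.2168
β_Jory = 0.03951 / 0.02740 = 1.4420
β_Jessop = 0.00843 / 0.02740 = 0.3077
β_Fenwick = 0.01103 / 0.02740 = 0.4026
β_Holloway = 0.06265 / 0.02740 = 2.2865
β_P = Σ w_i β_i = 0.06×1.2168 + 0.23×1.4420 + 0.18×0.3077 + 0.21×0.4026 + 0.32×2.2865 = 1.2763
MRP = 9.00% − 3.03% = 5.97%
E(R_P) = R_f + β_P × MRP = 3.03% + 1.2763 × 5.97% = 10.65%

10.65%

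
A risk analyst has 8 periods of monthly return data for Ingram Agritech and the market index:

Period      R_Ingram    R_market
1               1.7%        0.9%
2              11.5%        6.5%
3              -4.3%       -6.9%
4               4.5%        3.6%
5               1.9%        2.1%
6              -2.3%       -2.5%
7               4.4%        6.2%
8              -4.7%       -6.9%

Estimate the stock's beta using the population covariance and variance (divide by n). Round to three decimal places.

Mean R_i = (1.7 + 11.5 − 4.3 + 4.5 + 1.9 − 2.3 + 4.4 − 4.7) / 8 = 1.5875%
Mean R_m = (0.9 + 6.5 − 6.9 + 3.6 + 2.1 − 2.5 + 6.2 − 6.9) / 8 = 0.3750%
Σ(R_i − R̄_i)(R_m − R̄_m) = 186.8375  ⇒  Cov = 186.8375 / 8 = 23.3547
Σ(R_m − R̄_m)² = 199.2150  ⇒  Var(R_m) = 199.2150 / 8 = 24.9019
β = Cov / Var(R_m) = 23.3547 / 24.9019 = 0.9379

0.938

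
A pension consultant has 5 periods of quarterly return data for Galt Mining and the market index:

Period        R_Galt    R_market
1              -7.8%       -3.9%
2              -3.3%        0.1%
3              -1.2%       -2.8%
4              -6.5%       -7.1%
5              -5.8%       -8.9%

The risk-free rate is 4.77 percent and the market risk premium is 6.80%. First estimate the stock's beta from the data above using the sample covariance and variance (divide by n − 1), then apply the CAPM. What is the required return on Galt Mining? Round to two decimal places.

Mean R_i = (-7.8 − 3.3 − 1.2 − 6.5 − 5.8) / 5 = -4.9200%
Mean R_m = (-3.9 + 0.1 − 2.8 − 7.1 − 8.9) / 5 = -4.5200%
Σ(R_i − R̄_i)(R_m − R̄_m) = 20.0280  ⇒  Cov = 20.0280 / 4 = 5.0070
Σ(R_m − R̄_m)² = 50.5280  ⇒  Var(R_m) = 50.5280 / 4 = 12.6320
β = Cov / Var(R_m) = 5.0070 / 12.6320 = 0.3964
E(R) = R_f + β × MRP = 4.77% + 0.3964 × 6.80% = 7.47%

7.47%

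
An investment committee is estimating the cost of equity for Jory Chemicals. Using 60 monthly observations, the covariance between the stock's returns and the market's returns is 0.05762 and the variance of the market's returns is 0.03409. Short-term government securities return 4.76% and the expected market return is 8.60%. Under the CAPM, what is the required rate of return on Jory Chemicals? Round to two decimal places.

β = Cov(R_i, R_m) / Var(R_m) = 0.05762 / 0.03409 = 1.6902
MRP = 8.60% − 4.76% = 3.84%
E(R) = R_f + β × MRP = 4.76% + 1.6902 × 3.84% = 11.25%

11.25%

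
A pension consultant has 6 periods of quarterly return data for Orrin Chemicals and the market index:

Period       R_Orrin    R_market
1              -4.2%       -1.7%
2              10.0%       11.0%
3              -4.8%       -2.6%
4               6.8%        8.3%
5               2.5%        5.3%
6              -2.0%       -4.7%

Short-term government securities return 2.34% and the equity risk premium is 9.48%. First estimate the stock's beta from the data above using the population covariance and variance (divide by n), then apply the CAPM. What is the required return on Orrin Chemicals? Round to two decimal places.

Mean R_i = (-4.2 + 10.0 − 4.8 + 6.8 + 2.5 − 2.0) / 6 = 1.3833%
Mean R_m = (-1.7 + 11.0 − 2.6 + 8.3 + 5.3 − 4.7) / 6 = 2.6000%
Σ(R_i − R̄_i)(R_m − R̄_m) = 187.1300  ⇒  Cov = 187.1300 / 6 = 31.1883
Σ(R_m − R̄_m)² = 209.1600  ⇒  Var(R_m) = 209.1600 / 6 = 34.8600
β = Cov / Var(R_m) = 31.1883 / 34.8600 = 0.8947
E(R) = R_f + β × MRP = 2.34% + 0.8947 × 9.48% = 10.82%

10.82%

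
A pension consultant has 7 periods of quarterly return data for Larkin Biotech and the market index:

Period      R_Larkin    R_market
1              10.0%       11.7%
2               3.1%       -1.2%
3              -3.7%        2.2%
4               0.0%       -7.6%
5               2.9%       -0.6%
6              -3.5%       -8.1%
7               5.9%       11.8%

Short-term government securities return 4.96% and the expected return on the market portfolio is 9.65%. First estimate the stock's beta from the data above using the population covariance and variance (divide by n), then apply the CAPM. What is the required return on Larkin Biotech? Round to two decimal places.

7.14%

Mean R_i = (10.0 + 3.1 − 3.7 + 0.0 + 2.9 − 3.5 + 5.9) / 7 = 2.1000%
Mean R_m = (11.7 − 1.2 + 2.2 − 7.6 − 0.6 − 8.1 + 11.8) / 7 = 1.1714%
Σ(R_i − R̄_i)(R_m − R̄_m) = 184.1500  ⇒  Cov = 184.1500 / 7 = 26.3071
Σ(R_m − R̄_m)² = 396.5343  ⇒  Var(R_m) = 396.5343 / 7 = 56.6478
β = Cov / Var(R_m) = 26.3071 / 56.6478 = 0.4644
MRP = 9.65% − 4.96% = 4.69%
E(R) = R_f + β × MRP = 4.96% + 0.4644 × 4.69% = 7.14%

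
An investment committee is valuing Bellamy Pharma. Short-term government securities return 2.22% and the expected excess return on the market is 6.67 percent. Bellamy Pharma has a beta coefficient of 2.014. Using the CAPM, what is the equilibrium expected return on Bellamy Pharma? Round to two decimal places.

15.65%

E(R) = R_f + β × MRP = 2.22% + 2.014 × 6.67% = 15.65%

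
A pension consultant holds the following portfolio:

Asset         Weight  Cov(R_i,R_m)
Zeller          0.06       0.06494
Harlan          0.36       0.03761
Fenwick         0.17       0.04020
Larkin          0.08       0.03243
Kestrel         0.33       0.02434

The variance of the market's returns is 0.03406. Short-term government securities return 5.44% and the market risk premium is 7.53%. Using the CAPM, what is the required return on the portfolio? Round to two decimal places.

β_Zeller = 0.06494 / 0.03406 = 1.9066
β_Harlan = 0.03761 / 0.03406 = 1.1042
β_Fenwick = 0.04020 / 0.03406 = 1.1803
β_Larkin = 0.03243 / 0.03406 = 0.9521
β_Kestrel = 0.02434 / 0.03406 = 0.7146
β_P = Σ w_i β_i = 0.06×1.9066 + 0.36×1.1042 + 0.17×1.1803 + 0.08×0.9521 + 0.33×0.7146 = 1.0245
E(R_P) = R_f + β_P × MRP = 5.44% + 1.0245 × 7.53% = 13.15%

13.15%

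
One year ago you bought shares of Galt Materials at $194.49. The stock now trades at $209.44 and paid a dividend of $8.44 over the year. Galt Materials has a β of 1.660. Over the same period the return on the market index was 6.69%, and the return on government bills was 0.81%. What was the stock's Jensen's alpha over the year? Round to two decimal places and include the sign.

Realised HPR = (P1 + D1 − P0) / P0 = (209.44 + 8.44 − 194.49) / 194.49 = 23.39 / 194.49 = 12.0263%
MRP = 6.69% − 0.81% = 5.88%
CAPM required = R_f + β·MRP = 0.81% + 1.660 × 5.88% = 10.57080%
α = realised − required = 12.0263% − 10.57080% = +1.46%

+1.46%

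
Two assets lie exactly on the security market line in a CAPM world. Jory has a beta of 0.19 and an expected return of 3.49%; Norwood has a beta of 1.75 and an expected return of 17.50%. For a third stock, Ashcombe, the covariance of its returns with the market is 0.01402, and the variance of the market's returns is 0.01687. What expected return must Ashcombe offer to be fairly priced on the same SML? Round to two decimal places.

9.25%

MRP = (17.50% − 3.49%) / (1.75 − 0.19) = 8.9808%
R_f = 3.49% − 0.19 × 8.9808% = 1.7836%
β_Ashcombe = Cov / Var(R_m) = 0.01402 / 0.01687 = 0.8311
E(R_Ashcombe) = R_f + β × MRP = 1.7836% + 0.8311 × 8.9808% = 9.25%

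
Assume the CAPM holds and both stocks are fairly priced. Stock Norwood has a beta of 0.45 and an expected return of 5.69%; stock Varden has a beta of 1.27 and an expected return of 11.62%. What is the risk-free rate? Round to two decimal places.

2.44%

Both satisfy E(R) = R_f + β·MRP, so the slope of the SML is
MRP = (11.62% − 5.69%) / (1.27 − 0.45) = 5.93% / 0.82 = 7.2317%
R_f = E(R_Norwood) − β_Norwood·MRP = 5.69% − 0.45 × 7.2317% = 2.4357%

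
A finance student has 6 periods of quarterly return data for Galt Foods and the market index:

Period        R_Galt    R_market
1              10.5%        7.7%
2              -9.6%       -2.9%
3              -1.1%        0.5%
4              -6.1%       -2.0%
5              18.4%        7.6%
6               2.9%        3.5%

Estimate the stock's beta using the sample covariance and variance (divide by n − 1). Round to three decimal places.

2.182

Mean R_i = (10.5 − 9.6 − 1.1 − 6.1 + 18.4 + 2.9) / 6 = 2.5000%
Mean R_m = (7.7 − 2.9 + 0.5 − 2.0 + 7.6 + 3.5) / 6 = 2.4000%
Σ(R_i − R̄_i)(R_m − R̄_m) = 234.3300  ⇒  Cov = 234.3300 / 5 = 46.8660
Σ(R_m − R̄_m)² = 107.4000  ⇒  Var(R_m) = 107.4000 / 5 = 21.4800
β = Cov / Var(R_m) = 46.8660 / 21.4800 = 2.1818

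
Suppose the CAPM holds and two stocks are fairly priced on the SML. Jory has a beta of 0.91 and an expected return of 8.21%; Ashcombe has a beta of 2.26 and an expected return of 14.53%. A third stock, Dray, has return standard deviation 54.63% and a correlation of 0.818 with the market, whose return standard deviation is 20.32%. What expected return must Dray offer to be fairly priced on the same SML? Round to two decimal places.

14.25%

MRP = (14.53% − 8.21%) / (2.26 − 0.91) = 4.6815%
R_f = 8.21% − 0.91 × 4.6815% = 3.9498%
β_Dray = ρ·σ_i/σ_m = 0.818 × 54.63 / 20.32 = 2.1992
E(R_Dray) = R_f + β × MRP = 3.9498% + 2.1992 × 4.6815% = 14.25%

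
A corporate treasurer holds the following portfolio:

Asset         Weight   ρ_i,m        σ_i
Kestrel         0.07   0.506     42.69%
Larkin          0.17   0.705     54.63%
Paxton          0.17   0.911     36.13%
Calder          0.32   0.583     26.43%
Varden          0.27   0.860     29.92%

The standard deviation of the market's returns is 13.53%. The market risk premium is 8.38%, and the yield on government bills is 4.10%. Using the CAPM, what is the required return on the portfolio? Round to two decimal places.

β_Kestrel = 0.506 × 42.69% / 13.53% = 1.5965
β_Larkin = 0.705 × 54.63% / 13.53% = 2.8466
β_Paxton = 0.911 × 36.13% / 13.53% = 2.4327
β_Calder = 0.583 × 26.43% / 13.53% = 1.1389
β_Varden = 0.860 × 29.92% / 13.53% = 1.9018
β_P = Σ w_i β_i = 0.07×1.5965 + 0.17×2.8466 + 0.17×2.4327 + 0.32×1.1389 + 0.27×1.9018 = 1.8872
E(R_P) = R_f + β_P × MRP = 4.10% + 1.8872 × 8.38% = 19.91%

19.91%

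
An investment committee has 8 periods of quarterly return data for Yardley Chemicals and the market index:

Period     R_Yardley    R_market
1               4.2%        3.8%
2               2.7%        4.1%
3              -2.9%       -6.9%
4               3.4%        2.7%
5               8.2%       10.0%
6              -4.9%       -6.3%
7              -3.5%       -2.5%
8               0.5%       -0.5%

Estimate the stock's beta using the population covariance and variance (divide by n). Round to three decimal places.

Mean R_i = (4.2 + 2.7 − 2.9 + 3.4 + 8.2 − 4.9 − 3.5 + 0.5) / 8 = 0.9625%
Mean R_m = (3.8 + 4.1 − 6.9 + 2.7 + 10.0 − 6.3 − 2.5 − 0.5) / 8 = 0.5500%
Σ(R_i − R̄_i)(R_m − R̄_m) = 173.3550  ⇒  Cov = 173.3550 / 8 = 21.6694
Σ(R_m − R̄_m)² = 229.9200  ⇒  Var(R_m) = 229.9200 / 8 = 28.7400
β = Cov / Var(R_m) = 21.6694 / 28.7400 = 0.7540

0.754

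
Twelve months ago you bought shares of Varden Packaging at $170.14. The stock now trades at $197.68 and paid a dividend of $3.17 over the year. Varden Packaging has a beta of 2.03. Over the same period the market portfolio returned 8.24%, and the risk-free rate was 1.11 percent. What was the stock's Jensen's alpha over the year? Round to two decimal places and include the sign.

Realised HPR = (P1 + D1 − P0) / P0 = (197.68 + 3.17 − 170.14) / 170.14 = 30.71 / 170.14 = 18.0498%
MRP = 8.24% − 1.11% = 7.13%
CAPM required = R_f + β·MRP = 1.11% + 2.03 × 7.13% = 15.5839%
α = realised − required = 18.0498% − 15.5839% = +2.47%

+2.47%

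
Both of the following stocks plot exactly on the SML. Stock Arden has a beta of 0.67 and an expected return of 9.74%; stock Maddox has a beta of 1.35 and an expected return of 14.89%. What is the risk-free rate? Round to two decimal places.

4.67%

Both satisfy E(R) = R_f + β·MRP, so the slope of the SML is
MRP = (14.89% − 9.74%) / (1.35 − 0.67) = 5.15% / 0.68 = 7.5735%
R_f = E(R_Arden) − β_Arden·MRP = 9.74% − 0.67 × 7.5735% = 4.6658%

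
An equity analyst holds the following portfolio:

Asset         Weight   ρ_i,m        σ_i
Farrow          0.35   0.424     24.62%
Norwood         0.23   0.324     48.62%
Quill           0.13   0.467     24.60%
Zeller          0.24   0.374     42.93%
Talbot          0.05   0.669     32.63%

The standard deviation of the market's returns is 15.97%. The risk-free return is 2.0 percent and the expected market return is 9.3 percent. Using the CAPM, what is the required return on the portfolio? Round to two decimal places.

8.27%

β_Farrow = 0.424 × 24.62% / 15.97% = 0.6537
β_Norwood = 0.324 × 48.62% / 15.97% = 0.9864
β_Quill = 0.467 × 24.60% / 15.97% = 0.7194
β_Zeller = 0.374 × 42.93% / 15.97% = 1.0054
β_Talbot = 0.669 × 32.63% / 15.97% = 1.3669
β_P = Σ w_i β_i = 0.35×0.6537 + 0.23×0.9864 + 0.13×0.7194 + 0.24×1.0054 + 0.05×1.3669 = 0.8588
MRP = 9.3% − 2.0% = 7.30%
E(R_P) = R_f + β_P × MRP = 2.0% + 0.8588 × 7.3% = 8.27%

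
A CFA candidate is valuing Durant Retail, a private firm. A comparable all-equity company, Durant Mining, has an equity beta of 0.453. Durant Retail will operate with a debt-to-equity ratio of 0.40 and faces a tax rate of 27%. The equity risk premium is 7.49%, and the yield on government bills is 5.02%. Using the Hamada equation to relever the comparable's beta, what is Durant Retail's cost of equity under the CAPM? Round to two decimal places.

β_L = β_U × [1 + (1 − t)(D/E)] = 0.453 × [1 + (1 − 0.27) × 0.40]
    = 0.453 × [1 + 0.73 × 0.40] = 0.453 × 1.2920 = 0.5853
E(R) = R_f + β_L × MRP = 5.02% + 0.5853 × 7.49% = 9.40%

9.40%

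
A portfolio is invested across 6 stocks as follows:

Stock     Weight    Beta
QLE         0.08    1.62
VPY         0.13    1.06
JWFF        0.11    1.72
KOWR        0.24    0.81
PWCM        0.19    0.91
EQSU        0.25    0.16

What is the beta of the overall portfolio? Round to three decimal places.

0.864

β_P = Σ w_i β_i = 0.08×1.62 + 0.13×1.06 + 0.11×1.72 + 0.24×0.81 + 0.19×0.91 + 0.25×0.16 = 0.8639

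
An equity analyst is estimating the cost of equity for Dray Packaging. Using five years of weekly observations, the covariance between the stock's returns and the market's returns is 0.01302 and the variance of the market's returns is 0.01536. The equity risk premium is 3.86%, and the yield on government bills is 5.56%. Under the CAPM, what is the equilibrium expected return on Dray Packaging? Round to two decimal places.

8.83%

β = Cov(R_i, R_m) / Var(R_m) = 0.01302 / 0.01536 = 0.8477
E(R) = R_f + β × MRP = 5.56% + 0.8477 × 3.86% = 8.83%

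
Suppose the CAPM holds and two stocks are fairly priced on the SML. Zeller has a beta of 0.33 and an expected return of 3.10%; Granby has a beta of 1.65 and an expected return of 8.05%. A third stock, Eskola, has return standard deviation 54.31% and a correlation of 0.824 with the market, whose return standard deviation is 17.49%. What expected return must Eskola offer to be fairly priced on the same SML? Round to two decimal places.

MRP = (8.05% − 3.10%) / (1.65 − 0.33) = 3.7500%
R_f = 3.10% − 0.33 × 3.7500% = 1.8625%
β_Eskola = ρ·σ_i/σ_m = 0.824 × 54.31 / 17.49 = 2.5587
E(R_Eskola) = R_f + β × MRP = 1.8625% + 2.5587 × 3.7500% = 11.46%

11.46%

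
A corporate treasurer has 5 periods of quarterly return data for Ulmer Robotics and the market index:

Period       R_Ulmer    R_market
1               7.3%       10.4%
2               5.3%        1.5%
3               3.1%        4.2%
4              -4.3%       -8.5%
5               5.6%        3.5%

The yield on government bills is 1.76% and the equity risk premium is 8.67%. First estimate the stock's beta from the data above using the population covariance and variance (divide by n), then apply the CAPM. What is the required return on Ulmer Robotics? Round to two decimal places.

Mean R_i = (7.3 + 5.3 + 3.1 − 4.3 + 5.6) / 5 = 3.4000%
Mean R_m = (10.4 + 1.5 + 4.2 − 8.5 + 3.5) / 5 = 2.2200%
Σ(R_i − R̄_i)(R_m − R̄_m) = 115.3000  ⇒  Cov = 115.3000 / 5 = 23.0600
Σ(R_m − R̄_m)² = 187.9080  ⇒  Var(R_m) = 187.9080 / 5 = 37.5816
β = Cov / Var(R_m) = 23.0600 / 37.5816 = 0.6136
E(R) = R_f + β × MRP = 1.76% + 0.6136 × 8.67% = 7.08%

7.08%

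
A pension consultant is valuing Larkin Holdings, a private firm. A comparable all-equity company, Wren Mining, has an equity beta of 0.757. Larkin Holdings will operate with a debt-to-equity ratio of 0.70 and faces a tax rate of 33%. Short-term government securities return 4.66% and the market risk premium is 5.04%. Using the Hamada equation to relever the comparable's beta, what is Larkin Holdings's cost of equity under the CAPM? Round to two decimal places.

β_L = β_U × [1 + (1 − t)(D/E)] = 0.757 × [1 + (1 − 0.33) × 0.70]
    = 0.757 × [1 + 0.67 × 0.70] = 0.757 × 1.4690 = 1.1120
E(R) = R_f + β_L × MRP = 4.66% + 1.1120 × 5.04% = 10.26%

10.26%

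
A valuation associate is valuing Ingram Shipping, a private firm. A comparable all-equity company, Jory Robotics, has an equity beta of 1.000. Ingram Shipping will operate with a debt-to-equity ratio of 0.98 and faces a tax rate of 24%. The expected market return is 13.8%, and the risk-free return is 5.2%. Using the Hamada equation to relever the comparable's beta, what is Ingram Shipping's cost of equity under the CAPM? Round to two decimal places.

20.21%

β_L = β_U × [1 + (1 − t)(D/E)] = 1.000 × [1 + (1 − 0.24) × 0.98]
    = 1.000 × [1 + 0.76 × 0.98] = 1.000 × 1.7448 = 1.7448
MRP = 13.8% − 5.2% = 8.60%
E(R) = R_f + β_L × MRP = 5.2% + 1.7448 × 8.6% = 20.21%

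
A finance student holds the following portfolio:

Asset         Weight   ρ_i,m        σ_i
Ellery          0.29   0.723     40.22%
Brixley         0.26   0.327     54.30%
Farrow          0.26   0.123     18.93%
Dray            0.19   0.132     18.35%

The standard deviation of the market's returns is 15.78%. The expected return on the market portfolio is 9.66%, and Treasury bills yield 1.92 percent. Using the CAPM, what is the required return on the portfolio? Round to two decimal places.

8.84%

β_Ellery = 0.723 × 40.22% / 15.78% = 1.8428
β_Brixley = 0.327 × 54.30% / 15.78% = 1.1252
β_Farrow = 0.123 × 18.93% / 15.78% = 0.1476
β_Dray = 0.132 × 18.35% / 15.78% = 0.1535
β_P = Σ w_i β_i = 0.29×1.8428 + 0.26×1.1252 + 0.26×0.1476 + 0.19×0.1535 = 0.8945
MRP = 9.66% − 1.92% = 7.74%
E(R_P) = R_f + β_P × MRP = 1.92% + 0.8945 × 7.74% = 8.84%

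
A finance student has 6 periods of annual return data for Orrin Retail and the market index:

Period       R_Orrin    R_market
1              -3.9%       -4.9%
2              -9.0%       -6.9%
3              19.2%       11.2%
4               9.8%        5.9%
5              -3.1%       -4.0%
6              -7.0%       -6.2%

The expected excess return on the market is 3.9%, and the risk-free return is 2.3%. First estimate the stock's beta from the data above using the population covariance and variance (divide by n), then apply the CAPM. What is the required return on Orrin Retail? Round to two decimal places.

8.03%

Mean R_i = (-3.9 − 9.0 + 19.2 + 9.8 − 3.1 − 7.0) / 6 = 1.0000%
Mean R_m = (-4.9 − 6.9 + 11.2 + 5.9 − 4.0 − 6.2) / 6 = -0.8167%
Σ(R_i − R̄_i)(R_m − R̄_m) = 414.7700  ⇒  Cov = 414.7700 / 6 = 69.1283
Σ(R_m − R̄_m)² = 282.3083  ⇒  Var(R_m) = 282.3083 / 6 = 47.0514
β = Cov / Var(R_m) = 69.1283 / 47.0514 = 1.4692
E(R) = R_f + β × MRP = 2.3% + 1.4692 × 3.9% = 8.03%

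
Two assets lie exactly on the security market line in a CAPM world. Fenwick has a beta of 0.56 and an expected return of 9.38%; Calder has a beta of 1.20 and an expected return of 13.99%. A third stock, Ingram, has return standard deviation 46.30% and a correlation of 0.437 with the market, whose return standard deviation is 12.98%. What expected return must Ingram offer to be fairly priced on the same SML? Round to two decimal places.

16.57%

MRP = (13.99% − 9.38%) / (1.20 − 0.56) = 7.2031%
R_f = 9.38% − 0.56 × 7.2031% = 5.3463%
β_Ingram = ρ·σ_i/σ_m = 0.437 × 46.30 / 12.98 = 1.5588
E(R_Ingram) = R_f + β × MRP = 5.3463% + 1.5588 × 7.2031% = 16.57%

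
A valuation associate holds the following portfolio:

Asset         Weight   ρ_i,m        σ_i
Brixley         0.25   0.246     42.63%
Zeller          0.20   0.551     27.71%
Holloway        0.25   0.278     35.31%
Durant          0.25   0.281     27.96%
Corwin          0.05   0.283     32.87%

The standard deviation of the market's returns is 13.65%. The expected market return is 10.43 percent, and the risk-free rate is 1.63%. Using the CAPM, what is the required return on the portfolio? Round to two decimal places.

8.44%

β_Brixley = 0.246 × 42.63% / 13.65% = 0.7683
β_Zeller = 0.551 × 27.71% / 13.65% = 1.1186
β_Holloway = 0.278 × 35.31% / 13.65% = 0.7191
β_Durant = 0.281 × 27.96% / 13.65% = 0.5756
β_Corwin = 0.283 × 32.87% / 13.65% = 0.6815
β_P = Σ w_i β_i = 0.25×0.7683 + 0.20×1.1186 + 0.25×0.7191 + 0.25×0.5756 + 0.05×0.6815 = 0.7735
MRP = 10.43% − 1.63% = 8.80%
E(R_P) = R_f + β_P × MRP = 1.63% + 0.7735 × 8.80% = 8.44%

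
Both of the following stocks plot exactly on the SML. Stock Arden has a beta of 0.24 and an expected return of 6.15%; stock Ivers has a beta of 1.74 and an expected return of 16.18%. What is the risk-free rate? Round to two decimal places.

Both satisfy E(R) = R_f + β·MRP, so the slope of the SML is
MRP = (16.18% − 6.15%) / (1.74 − 0.24) = 10.03% / 1.50 = 6.6867%
R_f = E(R_Arden) − β_Arden·MRP = 6.15% − 0.24 × 6.6867% = 4.5452%

4.55%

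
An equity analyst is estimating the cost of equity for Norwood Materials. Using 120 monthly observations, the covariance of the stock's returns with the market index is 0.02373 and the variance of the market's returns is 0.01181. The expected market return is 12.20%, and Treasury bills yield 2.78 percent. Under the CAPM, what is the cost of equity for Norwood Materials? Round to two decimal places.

β = Cov(R_i, R_m) / Var(R_m) = 0.02373 / 0.01181 = 2.0093
MRP = 12.20% − 2.78% = 9.42%
E(R) = R_f + β × MRP = 2.78% + 2.0093 × 9.42% = 21.71%

21.71%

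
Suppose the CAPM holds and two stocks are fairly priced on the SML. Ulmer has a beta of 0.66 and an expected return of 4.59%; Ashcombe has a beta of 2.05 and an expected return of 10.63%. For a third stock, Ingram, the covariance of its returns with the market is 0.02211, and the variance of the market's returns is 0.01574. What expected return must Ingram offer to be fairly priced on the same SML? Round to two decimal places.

MRP = (10.63% − 4.59%) / (2.05 − 0.66) = 4.3453%
R_f = 4.59% − 0.66 × 4.3453% = 1.7221%
β_Ingram = Cov / Var(R_m) = 0.02211 / 0.01574 = 1.4047
E(R_Ingram) = R_f + β × MRP = 1.7221% + 1.4047 × 4.3453% = 7.83%

7.83%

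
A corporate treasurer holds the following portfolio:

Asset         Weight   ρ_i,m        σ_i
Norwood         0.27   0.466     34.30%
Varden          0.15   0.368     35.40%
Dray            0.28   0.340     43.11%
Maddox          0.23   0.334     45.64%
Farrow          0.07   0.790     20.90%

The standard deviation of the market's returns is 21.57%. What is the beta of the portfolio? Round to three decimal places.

0.697

β_Norwood = 0.466 × 34.30% / 21.57% = 0.7410
β_Varden = 0.368 × 35.40% / 21.57% = 0.6039
β_Dray = 0.340 × 43.11% / 21.57% = 0.6795
β_Maddox = 0.334 × 45.64% / 21.57% = 0.7067
β_Farrow = 0.790 × 20.90% / 21.57% = 0.7655
β_P = Σ w_i β_i = 0.27×0.7410 + 0.15×0.6039 + 0.28×0.6795 + 0.23×0.7067 + 0.07×0.7655 = 0.6970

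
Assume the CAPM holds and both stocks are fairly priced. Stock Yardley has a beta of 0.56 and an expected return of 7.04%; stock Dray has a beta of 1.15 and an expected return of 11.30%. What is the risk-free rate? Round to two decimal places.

Both satisfy E(R) = R_f + β·MRP, so the slope of the SML is
MRP = (11.30% − 7.04%) / (1.15 − 0.56) = 4.26% / 0.59 = 7.2203%
R_f = E(R_Yardley) − β_Yardley·MRP = 7.04% − 0.56 × 7.2203% = 2.9966%

3.00%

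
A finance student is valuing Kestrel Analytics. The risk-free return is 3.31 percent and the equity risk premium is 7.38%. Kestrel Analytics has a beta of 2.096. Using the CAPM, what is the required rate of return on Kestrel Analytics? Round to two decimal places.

18.78%

E(R) = R_f + β × MRP = 3.31% + 2.096 × 7.38% = 18.78%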